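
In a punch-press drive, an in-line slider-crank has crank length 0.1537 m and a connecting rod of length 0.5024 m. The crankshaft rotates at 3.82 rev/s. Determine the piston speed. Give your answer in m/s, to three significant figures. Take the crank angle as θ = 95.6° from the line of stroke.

ω = 2π·3.82 = 24 rad/s
For an in-line slider-crank, x = r cosθ + √(L² − r² sin²θ), so v = −rω sinθ·[1 + r cosθ/√(L² − r² sin²θ)].
With r = 0.1537 m, L = 0.5024 m, θ = 95.6°: √(L² − r² sin²θ) = 0.47855 m.
v = −0.1537·24·0.99523·[1 + 0.1537·-0.09758/0.47855] = -3.5564 m/s.
|v| = 3.5564 m/s.

3.56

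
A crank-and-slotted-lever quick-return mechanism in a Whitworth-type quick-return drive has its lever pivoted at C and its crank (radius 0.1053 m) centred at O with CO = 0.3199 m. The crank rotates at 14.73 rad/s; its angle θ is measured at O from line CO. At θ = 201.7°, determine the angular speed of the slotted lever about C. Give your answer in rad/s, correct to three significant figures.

ω = 14.73 rad/s
Crank pin A relative to C: A = (d + r cosθ, r sinθ); lever angle φ = atan2(r sinθ, d + r cosθ).
Differentiating tanφ: φ̇ = rω(d cosθ + r)/(d² + r² + 2dr cosθ).
d² + r² + 2dr cosθ = |CA|² = 0.0508276 m²;  d cosθ + r = -0.19193 m.
|ω_lever| = |0.1053·14.73·-0.19193| / 0.0508276 = 5.857 rad/s.

5.86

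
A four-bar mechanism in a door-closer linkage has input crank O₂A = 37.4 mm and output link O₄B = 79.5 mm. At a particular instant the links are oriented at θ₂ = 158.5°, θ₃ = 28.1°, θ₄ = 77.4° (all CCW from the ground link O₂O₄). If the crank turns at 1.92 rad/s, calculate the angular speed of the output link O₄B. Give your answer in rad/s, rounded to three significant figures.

ω₂ = 1.92 rad/s
Differentiating the loop-closure r₂e^{iθ₂}+r₃e^{iθ₃}=r₁+r₄e^{iθ₄} gives r₂ω₂e^{iθ₂}+r₃ω₃e^{iθ₃}=r₄ω₄e^{iθ₄}.
Eliminating the other unknown: ω₄ = r₂ω₂ sin(θ₂−θ₃) / [r₄ sin(θ₄−θ₃)].
Numerator sine = +0.76154; denominator sine = +0.75813.
Result = 0.0374·1.92·(+0.76154) / (0.0795·(+0.75813)) = +0.9073 rad/s; magnitude 0.9073 rad/s.

0.907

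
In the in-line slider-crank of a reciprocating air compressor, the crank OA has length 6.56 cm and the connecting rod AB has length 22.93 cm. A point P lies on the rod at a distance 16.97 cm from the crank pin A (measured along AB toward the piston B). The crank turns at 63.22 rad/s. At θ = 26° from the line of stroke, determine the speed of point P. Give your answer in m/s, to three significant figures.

ω = 63.22 rad/s.  Crank-pin speed |V_A| = rω = 4.1472 m/s, perpendicular to OA.
Rod angle: sinφ = −(r/L) sinθ ⇒ φ = -7.205°; ω_rod = −rω cosθ/√(L²−r²sin²θ) = -16.385 rad/s.
V_P = V_A + ω_rod × AP, with AP = 0.1697 m along the rod.
Components: V_Px = −rω sinθ − a·ω_rod·sinφ = -2.1667 m/s;  V_Py = rω cosθ + a·ω_rod·cosφ = +0.96886 m/s.
|V_P| = √(V_Px² + V_Py²) = 2.3735 m/s.

2.37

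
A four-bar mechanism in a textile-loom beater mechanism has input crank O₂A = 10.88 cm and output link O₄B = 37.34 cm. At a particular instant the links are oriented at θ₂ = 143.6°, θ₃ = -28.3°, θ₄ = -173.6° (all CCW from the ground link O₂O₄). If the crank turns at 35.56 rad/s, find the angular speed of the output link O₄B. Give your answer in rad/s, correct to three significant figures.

2.56

ω₂ = 35.56 rad/s
Differentiating the loop-closure r₂e^{iθ₂}+r₃e^{iθ₃}=r₁+r₄e^{iθ₄} gives r₂ω₂e^{iθ₂}+r₃ω₃e^{iθ₃}=r₄ω₄e^{iθ₄}.
Eliminating the other unknown: ω₄ = r₂ω₂ sin(θ₂−θ₃) / [r₄ sin(θ₄−θ₃)].
Numerator sine = +0.14090; denominator sine = -0.56928.
Result = 0.1088·35.56·(+0.14090) / (0.3734·(-0.56928)) = -2.5645 rad/s; magnitude 2.5645 rad/s.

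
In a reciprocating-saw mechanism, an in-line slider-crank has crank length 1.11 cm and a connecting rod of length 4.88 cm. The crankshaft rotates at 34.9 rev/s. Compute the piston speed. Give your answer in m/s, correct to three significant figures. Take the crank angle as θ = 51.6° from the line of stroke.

ω = 2π·34.9 = 219.3 rad/s
For an in-line slider-crank, x = r cosθ + √(L² − r² sin²θ), so v = −rω sinθ·[1 + r cosθ/√(L² − r² sin²θ)].
With r = 0.0111 m, L = 0.0488 m, θ = 51.6°: √(L² − r² sin²θ) = 0.048018 m.
v = −0.0111·219.3·0.78369·[1 + 0.0111·0.62115/0.048018] = -2.1814 m/s.
|v| = 2.1814 m/s.

2.18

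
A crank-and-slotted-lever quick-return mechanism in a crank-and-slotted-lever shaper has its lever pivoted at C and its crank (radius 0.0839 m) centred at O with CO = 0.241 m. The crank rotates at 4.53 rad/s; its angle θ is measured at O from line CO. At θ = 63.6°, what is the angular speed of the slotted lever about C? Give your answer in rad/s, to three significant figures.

ω = 4.53 rad/s
Crank pin A relative to C: A = (d + r cosθ, r sinθ); lever angle φ = atan2(r sinθ, d + r cosθ).
Differentiating tanφ: φ̇ = rω(d cosθ + r)/(d² + r² + 2dr cosθ).
d² + r² + 2dr cosθ = |CA|² = 0.0831012 m²;  d cosθ + r = +0.19106 m.
|ω_lever| = |0.0839·4.53·+0.19106| / 0.0831012 = 0.87381 rad/s.

0.874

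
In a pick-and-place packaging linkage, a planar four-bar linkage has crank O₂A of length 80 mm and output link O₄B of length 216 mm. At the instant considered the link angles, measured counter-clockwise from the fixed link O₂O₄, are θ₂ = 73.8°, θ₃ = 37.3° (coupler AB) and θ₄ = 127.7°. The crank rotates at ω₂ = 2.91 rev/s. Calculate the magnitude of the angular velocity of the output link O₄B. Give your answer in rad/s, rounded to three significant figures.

ω₂ = 18.28 rad/s (from 2.91 rev/s).
Differentiating the loop-closure r₂e^{iθ₂}+r₃e^{iθ₃}=r₁+r₄e^{iθ₄} gives r₂ω₂e^{iθ₂}+r₃ω₃e^{iθ₃}=r₄ω₄e^{iθ₄}.
Eliminating the other unknown: ω₄ = r₂ω₂ sin(θ₂−θ₃) / [r₄ sin(θ₄−θ₃)].
Numerator sine = +0.59482; denominator sine = +0.99998.
Result = 0.08·18.28·(+0.59482) / (0.216·(+0.99998)) = +4.0282 rad/s; magnitude 4.0282 rad/s.

4.03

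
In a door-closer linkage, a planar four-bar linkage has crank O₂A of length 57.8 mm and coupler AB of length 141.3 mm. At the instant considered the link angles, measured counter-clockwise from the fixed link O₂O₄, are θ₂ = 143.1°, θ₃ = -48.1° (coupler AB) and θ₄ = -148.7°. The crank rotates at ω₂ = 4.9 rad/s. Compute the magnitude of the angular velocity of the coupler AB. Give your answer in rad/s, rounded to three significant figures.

ω₂ = 4.9 rad/s
Differentiating the loop-closure r₂e^{iθ₂}+r₃e^{iθ₃}=r₁+r₄e^{iθ₄} gives r₂ω₂e^{iθ₂}+r₃ω₃e^{iθ₃}=r₄ω₄e^{iθ₄}.
Eliminating the other unknown: ω₃ = r₂ω₂ sin(θ₄−θ₂) / [r₃ sin(θ₃−θ₄)].
Numerator sine = +0.92849; denominator sine = +0.98294.
Result = 0.0578·4.9·(+0.92849) / (0.1413·(+0.98294)) = +1.8934 rad/s; magnitude 1.8934 rad/s.

1.89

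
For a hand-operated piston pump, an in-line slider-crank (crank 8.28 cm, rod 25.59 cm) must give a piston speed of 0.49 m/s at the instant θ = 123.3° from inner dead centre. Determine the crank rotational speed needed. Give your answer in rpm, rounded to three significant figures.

82.9

For an in-line slider-crank, |v_piston| = rω|sinθ|·[1 + r cosθ/√(L² − r² sin²θ)].
With r = 0.0828 m, L = 0.2559 m, θ = 123.3°: the bracketed kinematic factor |dx/dθ| = 0.056435 m.
ω = v/|dx/dθ| = 0.49/0.056435 = 8.6825 rad/s.
N = 60ω/(2π) = 82.912 rpm.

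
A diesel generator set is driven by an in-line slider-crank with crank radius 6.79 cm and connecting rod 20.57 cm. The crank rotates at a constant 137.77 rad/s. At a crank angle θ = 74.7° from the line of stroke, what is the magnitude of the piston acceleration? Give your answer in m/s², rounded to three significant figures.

ω = 137.8 rad/s
x(θ) = r cosθ + √(L² − r² sin²θ); with ω constant, a = ω²·d²x/dθ².
d²x/dθ² = −r cosθ − r²(cos2θ)/√u − r⁴ sin²2θ/(4u^{3/2}),  u = L² − r² sin²θ = 0.0380231 m².
Substituting r = 0.0679 m, L = 0.2057 m, θ = 74.7°: d²x/dθ² = +0.0022484 m.
a = ω²·d²x/dθ² = (137.8)²·(+0.0022484) = +42.677 m/s²;  |a| = 42.677 m/s².

42.7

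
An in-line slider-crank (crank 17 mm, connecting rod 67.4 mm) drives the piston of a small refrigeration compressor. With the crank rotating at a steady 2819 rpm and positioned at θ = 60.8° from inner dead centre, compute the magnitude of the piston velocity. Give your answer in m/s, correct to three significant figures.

4.93

ω = 2π·2819/60 = 295.2 rad/s
For an in-line slider-crank, x = r cosθ + √(L² − r² sin²θ), so v = −rω sinθ·[1 + r cosθ/√(L² − r² sin²θ)].
With r = 0.017 m, L = 0.0674 m, θ = 60.8°: √(L² − r² sin²θ) = 0.065746 m.
v = −0.017·295.2·0.87292·[1 + 0.017·0.48786/0.065746] = -4.9334 m/s.
|v| = 4.9334 m/s.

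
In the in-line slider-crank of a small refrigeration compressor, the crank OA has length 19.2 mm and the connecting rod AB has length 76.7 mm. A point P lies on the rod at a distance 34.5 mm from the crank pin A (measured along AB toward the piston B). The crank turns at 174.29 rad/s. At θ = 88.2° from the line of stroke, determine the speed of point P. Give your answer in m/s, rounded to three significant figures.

ω = 174.3 rad/s.  Crank-pin speed |V_A| = rω = 3.3464 m/s, perpendicular to OA.
Rod angle: sinφ = −(r/L) sinθ ⇒ φ = -14.489°; ω_rod = −rω cosθ/√(L²−r²sin²θ) = -1.4155 rad/s.
V_P = V_A + ω_rod × AP, with AP = 0.0345 m along the rod.
Components: V_Px = −rω sinθ − a·ω_rod·sinφ = -3.3569 m/s;  V_Py = rω cosθ + a·ω_rod·cosφ = +0.057832 m/s.
|V_P| = √(V_Px² + V_Py²) = 3.3574 m/s.

3.36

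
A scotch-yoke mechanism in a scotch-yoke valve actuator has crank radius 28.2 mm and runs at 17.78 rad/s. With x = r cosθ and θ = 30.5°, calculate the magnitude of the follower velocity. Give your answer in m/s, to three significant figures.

ω = 17.78 rad/s
x = r cosθ ⇒ ẋ = −rω sinθ.
|v| = rω|sinθ| = 0.0282·17.78·|sin 30.5°| = 0.25448 m/s.

0.254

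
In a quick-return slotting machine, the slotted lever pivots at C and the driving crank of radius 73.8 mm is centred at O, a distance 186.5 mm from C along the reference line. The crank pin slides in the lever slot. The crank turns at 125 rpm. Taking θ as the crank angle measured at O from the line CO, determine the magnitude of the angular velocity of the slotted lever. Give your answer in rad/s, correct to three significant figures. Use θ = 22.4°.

3.62

ω = 13.09 rad/s (from 125 rpm).
Crank pin A relative to C: A = (d + r cosθ, r sinθ); lever angle φ = atan2(r sinθ, d + r cosθ).
Differentiating tanφ: φ̇ = rω(d cosθ + r)/(d² + r² + 2dr cosθ).
d² + r² + 2dr cosθ = |CA|² = 0.065679 m²;  d cosθ + r = +0.24623 m.
|ω_lever| = |0.0738·13.09·+0.24623| / 0.065679 = 3.6216 rad/s.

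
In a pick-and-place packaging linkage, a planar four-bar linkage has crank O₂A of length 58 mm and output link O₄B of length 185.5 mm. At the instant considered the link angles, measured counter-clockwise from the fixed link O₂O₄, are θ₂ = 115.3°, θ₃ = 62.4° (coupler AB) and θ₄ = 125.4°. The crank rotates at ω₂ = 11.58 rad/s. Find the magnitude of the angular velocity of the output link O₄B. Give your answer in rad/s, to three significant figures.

3.24

ω₂ = 11.58 rad/s
Differentiating the loop-closure r₂e^{iθ₂}+r₃e^{iθ₃}=r₁+r₄e^{iθ₄} gives r₂ω₂e^{iθ₂}+r₃ω₃e^{iθ₃}=r₄ω₄e^{iθ₄}.
Eliminating the other unknown: ω₄ = r₂ω₂ sin(θ₂−θ₃) / [r₄ sin(θ₄−θ₃)].
Numerator sine = +0.79758; denominator sine = +0.89101.
Result = 0.058·11.58·(+0.79758) / (0.1855·(+0.89101)) = +3.2411 rad/s; magnitude 3.2411 rad/s.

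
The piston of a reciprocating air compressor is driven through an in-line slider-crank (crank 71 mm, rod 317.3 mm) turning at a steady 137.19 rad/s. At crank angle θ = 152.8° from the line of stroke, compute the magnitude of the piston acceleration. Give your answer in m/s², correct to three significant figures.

1010

ω = 137.2 rad/s
x(θ) = r cosθ + √(L² − r² sin²θ); with ω constant, a = ω²·d²x/dθ².
d²x/dθ² = −r cosθ − r²(cos2θ)/√u − r⁴ sin²2θ/(4u^{3/2}),  u = L² − r² sin²θ = 0.099626 m².
Substituting r = 0.071 m, L = 0.3173 m, θ = 152.8°: d²x/dθ² = +0.053718 m.
a = ω²·d²x/dθ² = (137.2)²·(+0.053718) = +1011 m/s²;  |a| = 1011 m/s².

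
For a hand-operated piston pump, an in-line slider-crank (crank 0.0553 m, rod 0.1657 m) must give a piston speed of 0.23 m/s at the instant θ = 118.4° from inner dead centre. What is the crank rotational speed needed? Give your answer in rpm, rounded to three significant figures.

For an in-line slider-crank, |v_piston| = rω|sinθ|·[1 + r cosθ/√(L² − r² sin²θ)].
With r = 0.0553 m, L = 0.1657 m, θ = 118.4°: the bracketed kinematic factor |dx/dθ| = 0.040567 m.
ω = v/|dx/dθ| = 0.23/0.040567 = 5.6696 rad/s.
N = 60ω/(2π) = 54.141 rpm.

54.1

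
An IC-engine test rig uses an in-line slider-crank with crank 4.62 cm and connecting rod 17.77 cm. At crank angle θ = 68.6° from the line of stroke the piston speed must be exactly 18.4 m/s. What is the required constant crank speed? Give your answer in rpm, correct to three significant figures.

3720

For an in-line slider-crank, |v_piston| = rω|sinθ|·[1 + r cosθ/√(L² − r² sin²θ)].
With r = 0.0462 m, L = 0.1777 m, θ = 68.6°: the bracketed kinematic factor |dx/dθ| = 0.04722 m.
ω = v/|dx/dθ| = 18.4/0.04722 = 389.66 rad/s.
N = 60ω/(2π) = 3721 rpm.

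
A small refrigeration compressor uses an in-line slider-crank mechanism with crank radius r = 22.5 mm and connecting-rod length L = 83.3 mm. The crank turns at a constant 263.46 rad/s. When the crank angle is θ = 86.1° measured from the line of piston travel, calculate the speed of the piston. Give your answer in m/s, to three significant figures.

ω = 263.5 rad/s
For an in-line slider-crank, x = r cosθ + √(L² − r² sin²θ), so v = −rω sinθ·[1 + r cosθ/√(L² − r² sin²θ)].
With r = 0.0225 m, L = 0.0833 m, θ = 86.1°: √(L² − r² sin²θ) = 0.080218 m.
v = −0.0225·263.5·0.99768·[1 + 0.0225·0.06802/0.080218] = -6.0269 m/s.
|v| = 6.0269 m/s.

6.03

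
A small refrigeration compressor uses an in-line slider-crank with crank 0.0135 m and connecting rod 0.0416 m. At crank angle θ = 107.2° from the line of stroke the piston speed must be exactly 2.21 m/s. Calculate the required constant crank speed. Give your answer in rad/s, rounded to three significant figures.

For an in-line slider-crank, |v_piston| = rω|sinθ|·[1 + r cosθ/√(L² − r² sin²θ)].
With r = 0.0135 m, L = 0.0416 m, θ = 107.2°: the bracketed kinematic factor |dx/dθ| = 0.011595 m.
ω = v/|dx/dθ| = 2.21/0.011595 = 190.61 rad/s.

191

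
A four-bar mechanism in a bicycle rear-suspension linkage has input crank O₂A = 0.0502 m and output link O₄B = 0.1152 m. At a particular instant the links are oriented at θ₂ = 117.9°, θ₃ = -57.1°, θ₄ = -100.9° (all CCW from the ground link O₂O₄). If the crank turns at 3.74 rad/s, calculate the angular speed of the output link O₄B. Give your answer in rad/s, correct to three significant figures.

0.205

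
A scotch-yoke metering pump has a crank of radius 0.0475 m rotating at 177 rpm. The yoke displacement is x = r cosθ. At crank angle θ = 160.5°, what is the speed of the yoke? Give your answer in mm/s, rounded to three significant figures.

ω = 18.54 rad/s (from 177 rpm).
x = r cosθ ⇒ ẋ = −rω sinθ.
|v| = rω|sinθ| = 0.0475·18.54·|sin 160.5°| = 0.29389 m/s = 293.89 mm/s.

294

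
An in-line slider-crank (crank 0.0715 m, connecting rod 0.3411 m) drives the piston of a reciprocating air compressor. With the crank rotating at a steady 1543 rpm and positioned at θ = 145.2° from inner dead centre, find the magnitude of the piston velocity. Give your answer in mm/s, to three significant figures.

ω = 2π·1543/60 = 161.6 rad/s
For an in-line slider-crank, x = r cosθ + √(L² − r² sin²θ), so v = −rω sinθ·[1 + r cosθ/√(L² − r² sin²θ)].
With r = 0.0715 m, L = 0.3411 m, θ = 145.2°: √(L² − r² sin²θ) = 0.33865 m.
v = −0.0715·161.6·0.57071·[1 + 0.0715·-0.82115/0.33865] = -5.4504 m/s.
|v| = 5.4504 m/s = 5450.4 mm/s.

5450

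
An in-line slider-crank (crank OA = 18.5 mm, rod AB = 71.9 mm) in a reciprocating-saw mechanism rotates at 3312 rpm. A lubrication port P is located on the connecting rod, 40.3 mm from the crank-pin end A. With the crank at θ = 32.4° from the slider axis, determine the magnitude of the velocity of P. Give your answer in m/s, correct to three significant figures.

4.54

ω = 346.8 rad/s.  Crank-pin speed |V_A| = rω = 6.4164 m/s, perpendicular to OA.
Rod angle: sinφ = −(r/L) sinθ ⇒ φ = -7.925°; ω_rod = −rω cosθ/√(L²−r²sin²θ) = -76.075 rad/s.
V_P = V_A + ω_rod × AP, with AP = 0.0403 m along the rod.
Components: V_Px = −rω sinθ − a·ω_rod·sinφ = -3.8608 m/s;  V_Py = rω cosθ + a·ω_rod·cosφ = +2.381 m/s.
|V_P| = √(V_Px² + V_Py²) = 4.5359 m/s.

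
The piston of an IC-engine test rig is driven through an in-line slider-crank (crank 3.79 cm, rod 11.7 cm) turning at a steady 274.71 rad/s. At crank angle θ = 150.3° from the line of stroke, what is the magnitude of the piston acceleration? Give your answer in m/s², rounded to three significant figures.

1990

ω = 274.7 rad/s
x(θ) = r cosθ + √(L² − r² sin²θ); with ω constant, a = ω²·d²x/dθ².
d²x/dθ² = −r cosθ − r²(cos2θ)/√u − r⁴ sin²2θ/(4u^{3/2}),  u = L² − r² sin²θ = 0.0133364 m².
Substituting r = 0.0379 m, L = 0.117 m, θ = 150.3°: d²x/dθ² = +0.026341 m.
a = ω²·d²x/dθ² = (274.7)²·(+0.026341) = +1987.9 m/s²;  |a| = 1987.9 m/s².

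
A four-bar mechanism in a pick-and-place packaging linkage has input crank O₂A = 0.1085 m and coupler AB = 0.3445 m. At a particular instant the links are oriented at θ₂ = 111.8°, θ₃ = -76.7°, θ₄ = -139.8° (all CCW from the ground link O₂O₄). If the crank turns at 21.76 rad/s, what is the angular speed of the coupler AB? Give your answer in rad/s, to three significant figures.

7.29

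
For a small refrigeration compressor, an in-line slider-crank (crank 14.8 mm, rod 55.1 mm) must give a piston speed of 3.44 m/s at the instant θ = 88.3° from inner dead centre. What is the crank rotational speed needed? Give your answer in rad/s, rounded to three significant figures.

For an in-line slider-crank, |v_piston| = rω|sinθ|·[1 + r cosθ/√(L² − r² sin²θ)].
With r = 0.0148 m, L = 0.0551 m, θ = 88.3°: the bracketed kinematic factor |dx/dθ| = 0.014916 m.
ω = v/|dx/dθ| = 3.44/0.014916 = 230.63 rad/s.

231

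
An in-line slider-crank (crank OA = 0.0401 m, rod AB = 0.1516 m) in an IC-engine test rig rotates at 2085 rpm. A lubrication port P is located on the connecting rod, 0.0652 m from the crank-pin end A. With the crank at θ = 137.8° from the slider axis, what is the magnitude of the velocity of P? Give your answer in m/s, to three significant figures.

ω = 218.3 rad/s.  Crank-pin speed |V_A| = rω = 8.7555 m/s, perpendicular to OA.
Rod angle: sinφ = −(r/L) sinθ ⇒ φ = -10.235°; ω_rod = −rω cosθ/√(L²−r²sin²θ) = +43.476 rad/s.
V_P = V_A + ω_rod × AP, with AP = 0.0652 m along the rod.
Components: V_Px = −rω sinθ − a·ω_rod·sinφ = -5.3776 m/s;  V_Py = rω cosθ + a·ω_rod·cosφ = -3.6966 m/s.
|V_P| = √(V_Px² + V_Py²) = 6.5255 m/s.

6.53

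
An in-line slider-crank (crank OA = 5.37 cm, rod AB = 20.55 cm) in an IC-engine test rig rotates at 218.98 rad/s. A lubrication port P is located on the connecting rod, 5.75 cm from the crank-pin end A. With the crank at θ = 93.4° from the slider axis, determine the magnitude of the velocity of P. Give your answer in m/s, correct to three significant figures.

11.7

ω = 219 rad/s.  Crank-pin speed |V_A| = rω = 11.759 m/s, perpendicular to OA.
Rod angle: sinφ = −(r/L) sinθ ⇒ φ = -15.121°; ω_rod = −rω cosθ/√(L²−r²sin²θ) = +3.5154 rad/s.
V_P = V_A + ω_rod × AP, with AP = 0.0575 m along the rod.
Components: V_Px = −rω sinθ − a·ω_rod·sinφ = -11.686 m/s;  V_Py = rω cosθ + a·ω_rod·cosφ = -0.50226 m/s.
|V_P| = √(V_Px² + V_Py²) = 11.697 m/s.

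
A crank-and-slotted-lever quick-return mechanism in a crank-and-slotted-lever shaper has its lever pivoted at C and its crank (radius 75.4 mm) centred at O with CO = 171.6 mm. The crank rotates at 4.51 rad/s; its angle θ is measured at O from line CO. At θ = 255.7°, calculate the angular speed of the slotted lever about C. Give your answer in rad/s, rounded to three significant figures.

ω = 4.51 rad/s
Crank pin A relative to C: A = (d + r cosθ, r sinθ); lever angle φ = atan2(r sinθ, d + r cosθ).
Differentiating tanφ: φ̇ = rω(d cosθ + r)/(d² + r² + 2dr cosθ).
d² + r² + 2dr cosθ = |CA|² = 0.0287401 m²;  d cosθ + r = +0.033015 m.
|ω_lever| = |0.0754·4.51·+0.033015| / 0.0287401 = 0.39064 rad/s.

0.391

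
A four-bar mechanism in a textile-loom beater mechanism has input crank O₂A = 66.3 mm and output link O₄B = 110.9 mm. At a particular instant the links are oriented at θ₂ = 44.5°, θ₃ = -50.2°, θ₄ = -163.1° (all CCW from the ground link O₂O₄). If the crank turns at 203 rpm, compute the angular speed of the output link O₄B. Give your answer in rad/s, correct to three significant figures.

ω₂ = 21.26 rad/s (from 203 rpm).
Differentiating the loop-closure r₂e^{iθ₂}+r₃e^{iθ₃}=r₁+r₄e^{iθ₄} gives r₂ω₂e^{iθ₂}+r₃ω₃e^{iθ₃}=r₄ω₄e^{iθ₄}.
Eliminating the other unknown: ω₄ = r₂ω₂ sin(θ₂−θ₃) / [r₄ sin(θ₄−θ₃)].
Numerator sine = +0.99664; denominator sine = -0.92119.
Result = 0.0663·21.26·(+0.99664) / (0.1109·(-0.92119)) = -13.75 rad/s; magnitude 13.75 rad/s.

13.7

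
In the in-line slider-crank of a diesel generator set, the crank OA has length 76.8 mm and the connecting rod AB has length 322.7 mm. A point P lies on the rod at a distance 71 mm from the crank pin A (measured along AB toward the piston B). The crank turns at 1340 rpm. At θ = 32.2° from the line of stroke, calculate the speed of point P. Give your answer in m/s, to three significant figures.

ω = 140.3 rad/s.  Crank-pin speed |V_A| = rω = 10.777 m/s, perpendicular to OA.
Rod angle: sinφ = −(r/L) sinθ ⇒ φ = -7.286°; ω_rod = −rω cosθ/√(L²−r²sin²θ) = -28.49 rad/s.
V_P = V_A + ω_rod × AP, with AP = 0.071 m along the rod.
Components: V_Px = −rω sinθ − a·ω_rod·sinφ = -5.9993 m/s;  V_Py = rω cosθ + a·ω_rod·cosφ = +7.1129 m/s.
|V_P| = √(V_Px² + V_Py²) = 9.3051 m/s.

9.31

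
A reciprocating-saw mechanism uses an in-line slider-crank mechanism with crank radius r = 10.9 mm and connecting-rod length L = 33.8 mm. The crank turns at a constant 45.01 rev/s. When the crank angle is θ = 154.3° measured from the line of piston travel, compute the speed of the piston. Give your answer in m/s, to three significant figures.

0.944

ω = 2π·45 = 282.8 rad/s
For an in-line slider-crank, x = r cosθ + √(L² − r² sin²θ), so v = −rω sinθ·[1 + r cosθ/√(L² − r² sin²θ)].
With r = 0.0109 m, L = 0.0338 m, θ = 154.3°: √(L² − r² sin²θ) = 0.033468 m.
v = −0.0109·282.8·0.43366·[1 + 0.0109·-0.90108/0.033468] = -0.94449 m/s.
|v| = 0.94449 m/s.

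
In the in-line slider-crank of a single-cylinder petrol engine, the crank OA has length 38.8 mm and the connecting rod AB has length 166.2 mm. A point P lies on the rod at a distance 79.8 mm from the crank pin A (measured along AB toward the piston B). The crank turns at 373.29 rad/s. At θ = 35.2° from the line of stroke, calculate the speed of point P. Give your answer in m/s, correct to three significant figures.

ω = 373.3 rad/s.  Crank-pin speed |V_A| = rω = 14.484 m/s, perpendicular to OA.
Rod angle: sinφ = −(r/L) sinθ ⇒ φ = -7.734°; ω_rod = −rω cosθ/√(L²−r²sin²θ) = -71.865 rad/s.
V_P = V_A + ω_rod × AP, with AP = 0.0798 m along the rod.
Components: V_Px = −rω sinθ − a·ω_rod·sinφ = -9.1206 m/s;  V_Py = rω cosθ + a·ω_rod·cosφ = +6.1526 m/s.
|V_P| = √(V_Px² + V_Py²) = 11.002 m/s.

11.0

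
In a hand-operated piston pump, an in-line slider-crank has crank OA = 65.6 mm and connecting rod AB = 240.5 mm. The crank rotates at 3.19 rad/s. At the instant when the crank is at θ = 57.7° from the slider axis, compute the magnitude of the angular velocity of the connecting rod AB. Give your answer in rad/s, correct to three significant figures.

ω = 3.19 rad/s
The rod makes angle φ with the slider axis where L sinφ = r sinθ; differentiating, L cosφ·φ̇ = r ω cosθ.
L cosφ = √(L² − r² sin²θ) = 0.23402 m.
|ω_rod| = r ω |cosθ| / √(L² − r² sin²θ) = 0.0656·3.19·0.53435/0.23402 = 0.47782 rad/s.

0.478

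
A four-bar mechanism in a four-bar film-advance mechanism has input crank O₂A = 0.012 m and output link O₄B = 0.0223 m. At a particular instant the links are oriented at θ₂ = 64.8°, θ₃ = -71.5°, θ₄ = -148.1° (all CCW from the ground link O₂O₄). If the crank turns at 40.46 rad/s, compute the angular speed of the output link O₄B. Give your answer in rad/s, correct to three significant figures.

15.5

ω₂ = 40.46 rad/s
Differentiating the loop-closure r₂e^{iθ₂}+r₃e^{iθ₃}=r₁+r₄e^{iθ₄} gives r₂ω₂e^{iθ₂}+r₃ω₃e^{iθ₃}=r₄ω₄e^{iθ₄}.
Eliminating the other unknown: ω₄ = r₂ω₂ sin(θ₂−θ₃) / [r₄ sin(θ₄−θ₃)].
Numerator sine = +0.69088; denominator sine = -0.97278.
Result = 0.012·40.46·(+0.69088) / (0.0223·(-0.97278)) = -15.463 rad/s; magnitude 15.463 rad/s.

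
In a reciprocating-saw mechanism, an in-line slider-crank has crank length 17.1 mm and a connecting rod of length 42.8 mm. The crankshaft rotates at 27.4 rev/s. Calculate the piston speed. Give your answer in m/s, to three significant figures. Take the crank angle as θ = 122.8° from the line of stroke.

ω = 2π·27.4 = 172.2 rad/s
For an in-line slider-crank, x = r cosθ + √(L² − r² sin²θ), so v = −rω sinθ·[1 + r cosθ/√(L² − r² sin²θ)].
With r = 0.0171 m, L = 0.0428 m, θ = 122.8°: √(L² − r² sin²θ) = 0.040314 m.
v = −0.0171·172.2·0.84057·[1 + 0.0171·-0.54171/0.040314] = -1.906 m/s.
|v| = 1.906 m/s.

1.91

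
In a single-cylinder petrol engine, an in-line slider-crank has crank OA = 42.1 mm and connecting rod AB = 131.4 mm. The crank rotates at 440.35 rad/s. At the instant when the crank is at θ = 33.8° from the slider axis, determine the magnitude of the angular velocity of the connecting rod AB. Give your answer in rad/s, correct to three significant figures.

ω = 440.4 rad/s
The rod makes angle φ with the slider axis where L sinφ = r sinθ; differentiating, L cosφ·φ̇ = r ω cosθ.
L cosφ = √(L² − r² sin²θ) = 0.1293 m.
|ω_rod| = r ω |cosθ| / √(L² − r² sin²θ) = 0.0421·440.4·0.83098/0.1293 = 119.15 rad/s.

119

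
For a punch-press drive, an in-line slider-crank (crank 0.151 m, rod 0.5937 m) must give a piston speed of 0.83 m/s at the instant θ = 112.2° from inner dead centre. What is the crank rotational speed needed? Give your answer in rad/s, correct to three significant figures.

6.59

For an in-line slider-crank, |v_piston| = rω|sinθ|·[1 + r cosθ/√(L² − r² sin²θ)].
With r = 0.151 m, L = 0.5937 m, θ = 112.2°: the bracketed kinematic factor |dx/dθ| = 0.12598 m.
ω = v/|dx/dθ| = 0.83/0.12598 = 6.5882 rad/s.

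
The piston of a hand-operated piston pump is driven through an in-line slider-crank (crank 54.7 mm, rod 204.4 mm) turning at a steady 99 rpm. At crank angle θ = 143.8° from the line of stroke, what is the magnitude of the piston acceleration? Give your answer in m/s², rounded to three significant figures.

4.24

ω = 2π·99/60 = 10.37 rad/s
x(θ) = r cosθ + √(L² − r² sin²θ); with ω constant, a = ω²·d²x/dθ².
d²x/dθ² = −r cosθ − r²(cos2θ)/√u − r⁴ sin²2θ/(4u^{3/2}),  u = L² − r² sin²θ = 0.0407357 m².
Substituting r = 0.0547 m, L = 0.2044 m, θ = 143.8°: d²x/dθ² = +0.039411 m.
a = ω²·d²x/dθ² = (10.37)²·(+0.039411) = +4.2359 m/s²;  |a| = 4.2359 m/s².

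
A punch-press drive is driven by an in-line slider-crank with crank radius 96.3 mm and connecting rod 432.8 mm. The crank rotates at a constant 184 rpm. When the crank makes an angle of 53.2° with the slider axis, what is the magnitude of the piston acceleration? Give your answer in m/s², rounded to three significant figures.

ω = 2π·184/60 = 19.27 rad/s
x(θ) = r cosθ + √(L² − r² sin²θ); with ω constant, a = ω²·d²x/dθ².
d²x/dθ² = −r cosθ − r²(cos2θ)/√u − r⁴ sin²2θ/(4u^{3/2}),  u = L² − r² sin²θ = 0.18137 m².
Substituting r = 0.0963 m, L = 0.4328 m, θ = 53.2°: d²x/dθ² = -0.051794 m.
a = ω²·d²x/dθ² = (19.27)²·(-0.051794) = -19.23 m/s²;  |a| = 19.23 m/s².

19.2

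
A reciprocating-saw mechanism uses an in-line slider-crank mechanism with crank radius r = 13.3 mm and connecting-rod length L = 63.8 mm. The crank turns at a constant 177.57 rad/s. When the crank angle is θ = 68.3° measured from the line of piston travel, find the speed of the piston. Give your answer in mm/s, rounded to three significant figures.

ω = 177.6 rad/s
For an in-line slider-crank, x = r cosθ + √(L² − r² sin²θ), so v = −rω sinθ·[1 + r cosθ/√(L² − r² sin²θ)].
With r = 0.0133 m, L = 0.0638 m, θ = 68.3°: √(L² − r² sin²θ) = 0.062592 m.
v = −0.0133·177.6·0.92913·[1 + 0.0133·0.36975/0.062592] = -2.3667 m/s.
|v| = 2.3667 m/s = 2366.7 mm/s.

2370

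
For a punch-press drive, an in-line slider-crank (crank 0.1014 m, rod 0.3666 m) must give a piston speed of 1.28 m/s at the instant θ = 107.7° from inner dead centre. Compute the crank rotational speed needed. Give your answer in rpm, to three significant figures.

139

For an in-line slider-crank, |v_piston| = rω|sinθ|·[1 + r cosθ/√(L² − r² sin²θ)].
With r = 0.1014 m, L = 0.3666 m, θ = 107.7°: the bracketed kinematic factor |dx/dθ| = 0.088179 m.
ω = v/|dx/dθ| = 1.28/0.088179 = 14.516 rad/s.
N = 60ω/(2π) = 138.62 rpm.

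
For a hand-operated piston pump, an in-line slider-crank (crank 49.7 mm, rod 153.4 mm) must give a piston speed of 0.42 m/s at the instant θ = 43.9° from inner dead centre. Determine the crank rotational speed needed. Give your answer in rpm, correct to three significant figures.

For an in-line slider-crank, |v_piston| = rω|sinθ|·[1 + r cosθ/√(L² − r² sin²θ)].
With r = 0.0497 m, L = 0.1534 m, θ = 43.9°: the bracketed kinematic factor |dx/dθ| = 0.042718 m.
ω = v/|dx/dθ| = 0.42/0.042718 = 9.8318 rad/s.
N = 60ω/(2π) = 93.887 rpm.

93.9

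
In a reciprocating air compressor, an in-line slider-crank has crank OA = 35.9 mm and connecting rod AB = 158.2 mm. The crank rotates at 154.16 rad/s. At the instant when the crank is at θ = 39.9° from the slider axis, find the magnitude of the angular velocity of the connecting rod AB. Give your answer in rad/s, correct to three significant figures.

27.1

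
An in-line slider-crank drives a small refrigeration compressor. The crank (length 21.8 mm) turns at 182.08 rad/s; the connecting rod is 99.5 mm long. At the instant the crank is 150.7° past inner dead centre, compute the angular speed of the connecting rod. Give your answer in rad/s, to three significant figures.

35.0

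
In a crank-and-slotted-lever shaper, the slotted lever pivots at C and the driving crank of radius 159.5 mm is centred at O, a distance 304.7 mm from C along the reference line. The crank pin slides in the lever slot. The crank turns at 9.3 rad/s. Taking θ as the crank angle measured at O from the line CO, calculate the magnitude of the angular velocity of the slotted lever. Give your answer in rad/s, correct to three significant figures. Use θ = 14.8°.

ω = 9.3 rad/s
Crank pin A relative to C: A = (d + r cosθ, r sinθ); lever angle φ = atan2(r sinθ, d + r cosθ).
Differentiating tanφ: φ̇ = rω(d cosθ + r)/(d² + r² + 2dr cosθ).
d² + r² + 2dr cosθ = |CA|² = 0.212257 m²;  d cosθ + r = +0.45409 m.
|ω_lever| = |0.1595·9.3·+0.45409| / 0.212257 = 3.1734 rad/s.

3.17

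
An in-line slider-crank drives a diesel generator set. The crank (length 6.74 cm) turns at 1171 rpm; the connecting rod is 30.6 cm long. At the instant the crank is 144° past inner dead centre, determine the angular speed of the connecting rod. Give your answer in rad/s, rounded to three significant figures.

22.0

ω = 122.6 rad/s (converted from 1171 rpm).
The rod makes angle φ with the slider axis where L sinφ = r sinθ; differentiating, L cosφ·φ̇ = r ω cosθ.
L cosφ = √(L² − r² sin²θ) = 0.30342 m.
|ω_rod| = r ω |cosθ| / √(L² − r² sin²θ) = 0.0674·122.6·0.80902/0.30342 = 22.037 rad/s.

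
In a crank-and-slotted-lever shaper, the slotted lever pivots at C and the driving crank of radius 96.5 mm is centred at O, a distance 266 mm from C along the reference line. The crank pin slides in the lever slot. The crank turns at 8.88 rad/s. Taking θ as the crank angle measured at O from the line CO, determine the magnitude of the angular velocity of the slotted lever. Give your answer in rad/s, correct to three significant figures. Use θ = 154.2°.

ω = 8.88 rad/s
Crank pin A relative to C: A = (d + r cosθ, r sinθ); lever angle φ = atan2(r sinθ, d + r cosθ).
Differentiating tanφ: φ̇ = rω(d cosθ + r)/(d² + r² + 2dr cosθ).
d² + r² + 2dr cosθ = |CA|² = 0.0338477 m²;  d cosθ + r = -0.14298 m.
|ω_lever| = |0.0965·8.88·-0.14298| / 0.0338477 = 3.6199 rad/s.

3.62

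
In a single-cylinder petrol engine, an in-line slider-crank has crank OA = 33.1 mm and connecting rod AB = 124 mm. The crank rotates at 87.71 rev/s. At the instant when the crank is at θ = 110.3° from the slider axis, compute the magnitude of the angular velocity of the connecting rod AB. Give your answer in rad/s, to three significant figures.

ω = 551.1 rad/s (converted from 87.71 rev/s).
The rod makes angle φ with the slider axis where L sinφ = r sinθ; differentiating, L cosφ·φ̇ = r ω cosθ.
L cosφ = √(L² − r² sin²θ) = 0.12005 m.
|ω_rod| = r ω |cosθ| / √(L² − r² sin²θ) = 0.0331·551.1·0.34694/0.12005 = 52.716 rad/s.

52.7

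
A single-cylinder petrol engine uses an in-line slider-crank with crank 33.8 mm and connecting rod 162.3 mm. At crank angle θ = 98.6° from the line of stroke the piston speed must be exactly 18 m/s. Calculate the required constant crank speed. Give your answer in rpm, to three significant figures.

5310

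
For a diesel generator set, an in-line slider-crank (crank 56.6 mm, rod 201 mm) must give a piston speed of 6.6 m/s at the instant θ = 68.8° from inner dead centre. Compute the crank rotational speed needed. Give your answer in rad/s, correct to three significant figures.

113

For an in-line slider-crank, |v_piston| = rω|sinθ|·[1 + r cosθ/√(L² − r² sin²θ)].
With r = 0.0566 m, L = 0.201 m, θ = 68.8°: the bracketed kinematic factor |dx/dθ| = 0.058338 m.
ω = v/|dx/dθ| = 6.6/0.058338 = 113.13 rad/s.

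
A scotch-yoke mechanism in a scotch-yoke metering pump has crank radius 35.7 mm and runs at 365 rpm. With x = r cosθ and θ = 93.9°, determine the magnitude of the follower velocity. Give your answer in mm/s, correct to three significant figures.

ω = 38.22 rad/s (from 365 rpm).
x = r cosθ ⇒ ẋ = −rω sinθ.
|v| = rω|sinθ| = 0.0357·38.22·|sin 93.9°| = 1.3614 m/s = 1361.4 mm/s.

1360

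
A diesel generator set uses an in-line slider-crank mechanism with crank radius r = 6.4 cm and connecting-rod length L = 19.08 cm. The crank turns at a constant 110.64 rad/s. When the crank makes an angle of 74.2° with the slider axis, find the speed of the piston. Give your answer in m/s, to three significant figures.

ω = 110.6 rad/s
For an in-line slider-crank, x = r cosθ + √(L² − r² sin²θ), so v = −rω sinθ·[1 + r cosθ/√(L² − r² sin²θ)].
With r = 0.064 m, L = 0.1908 m, θ = 74.2°: √(L² − r² sin²θ) = 0.18059 m.
v = −0.064·110.6·0.96222·[1 + 0.064·0.27228/0.18059] = -7.4709 m/s.
|v| = 7.4709 m/s.

7.47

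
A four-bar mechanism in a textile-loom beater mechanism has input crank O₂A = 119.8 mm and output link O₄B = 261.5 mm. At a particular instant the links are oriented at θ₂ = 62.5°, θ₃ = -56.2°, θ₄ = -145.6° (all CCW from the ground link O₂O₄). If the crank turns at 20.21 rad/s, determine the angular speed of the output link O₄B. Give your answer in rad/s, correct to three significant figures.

8.12

ω₂ = 20.21 rad/s
Differentiating the loop-closure r₂e^{iθ₂}+r₃e^{iθ₃}=r₁+r₄e^{iθ₄} gives r₂ω₂e^{iθ₂}+r₃ω₃e^{iθ₃}=r₄ω₄e^{iθ₄}.
Eliminating the other unknown: ω₄ = r₂ω₂ sin(θ₂−θ₃) / [r₄ sin(θ₄−θ₃)].
Numerator sine = +0.87715; denominator sine = -0.99995.
Result = 0.1198·20.21·(+0.87715) / (0.2615·(-0.99995)) = -8.1217 rad/s; magnitude 8.1217 rad/s.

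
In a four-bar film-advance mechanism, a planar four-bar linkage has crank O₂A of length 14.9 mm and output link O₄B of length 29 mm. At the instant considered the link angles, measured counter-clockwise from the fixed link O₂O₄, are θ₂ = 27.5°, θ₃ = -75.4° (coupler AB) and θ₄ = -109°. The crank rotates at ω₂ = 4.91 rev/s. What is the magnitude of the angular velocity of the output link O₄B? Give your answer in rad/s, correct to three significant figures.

27.9

ω₂ = 30.85 rad/s (from 4.91 rev/s).
Differentiating the loop-closure r₂e^{iθ₂}+r₃e^{iθ₃}=r₁+r₄e^{iθ₄} gives r₂ω₂e^{iθ₂}+r₃ω₃e^{iθ₃}=r₄ω₄e^{iθ₄}.
Eliminating the other unknown: ω₄ = r₂ω₂ sin(θ₂−θ₃) / [r₄ sin(θ₄−θ₃)].
Numerator sine = +0.97476; denominator sine = -0.55339.
Result = 0.0149·30.85·(+0.97476) / (0.029·(-0.55339)) = -27.92 rad/s; magnitude 27.92 rad/s.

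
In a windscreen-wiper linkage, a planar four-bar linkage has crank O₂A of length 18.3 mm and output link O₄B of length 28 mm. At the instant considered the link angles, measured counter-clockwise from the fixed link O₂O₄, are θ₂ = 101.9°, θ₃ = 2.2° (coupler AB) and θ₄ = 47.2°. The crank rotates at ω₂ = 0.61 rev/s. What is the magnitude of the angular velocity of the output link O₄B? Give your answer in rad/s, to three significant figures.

3.49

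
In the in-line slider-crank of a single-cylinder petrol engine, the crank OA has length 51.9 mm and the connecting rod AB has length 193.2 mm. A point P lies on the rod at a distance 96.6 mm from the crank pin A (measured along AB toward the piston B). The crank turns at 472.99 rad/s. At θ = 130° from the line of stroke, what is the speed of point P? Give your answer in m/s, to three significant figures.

ω = 473 rad/s.  Crank-pin speed |V_A| = rω = 24.548 m/s, perpendicular to OA.
Rod angle: sinφ = −(r/L) sinθ ⇒ φ = -11.875°; ω_rod = −rω cosθ/√(L²−r²sin²θ) = +83.459 rad/s.
V_P = V_A + ω_rod × AP, with AP = 0.0966 m along the rod.
Components: V_Px = −rω sinθ − a·ω_rod·sinφ = -17.146 m/s;  V_Py = rω cosθ + a·ω_rod·cosφ = -7.8896 m/s.
|V_P| = √(V_Px² + V_Py²) = 18.874 m/s.

18.9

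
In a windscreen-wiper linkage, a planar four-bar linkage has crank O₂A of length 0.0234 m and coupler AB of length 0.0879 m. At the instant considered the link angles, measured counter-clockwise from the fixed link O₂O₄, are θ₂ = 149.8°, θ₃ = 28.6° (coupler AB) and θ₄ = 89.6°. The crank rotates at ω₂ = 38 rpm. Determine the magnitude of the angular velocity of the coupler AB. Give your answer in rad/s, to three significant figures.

ω₂ = 3.979 rad/s (from 38 rpm).
Differentiating the loop-closure r₂e^{iθ₂}+r₃e^{iθ₃}=r₁+r₄e^{iθ₄} gives r₂ω₂e^{iθ₂}+r₃ω₃e^{iθ₃}=r₄ω₄e^{iθ₄}.
Eliminating the other unknown: ω₃ = r₂ω₂ sin(θ₄−θ₂) / [r₃ sin(θ₃−θ₄)].
Numerator sine = -0.86777; denominator sine = -0.87462.
Result = 0.0234·3.979·(-0.86777) / (0.0879·(-0.87462)) = +1.051 rad/s; magnitude 1.051 rad/s.

1.05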